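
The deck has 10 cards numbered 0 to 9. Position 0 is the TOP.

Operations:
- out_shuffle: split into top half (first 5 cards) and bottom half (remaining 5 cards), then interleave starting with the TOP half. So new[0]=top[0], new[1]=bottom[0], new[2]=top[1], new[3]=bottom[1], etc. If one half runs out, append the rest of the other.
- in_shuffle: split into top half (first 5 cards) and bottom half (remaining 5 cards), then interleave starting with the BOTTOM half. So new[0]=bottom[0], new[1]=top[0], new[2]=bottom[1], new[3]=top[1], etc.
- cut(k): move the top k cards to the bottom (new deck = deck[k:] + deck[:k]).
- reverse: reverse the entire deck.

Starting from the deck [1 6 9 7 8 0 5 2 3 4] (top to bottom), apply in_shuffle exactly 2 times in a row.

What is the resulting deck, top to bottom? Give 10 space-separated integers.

After op 1 (in_shuffle): [0 1 5 6 2 9 3 7 4 8]
After op 2 (in_shuffle): [9 0 3 1 7 5 4 6 8 2]

Answer: 9 0 3 1 7 5 4 6 8 2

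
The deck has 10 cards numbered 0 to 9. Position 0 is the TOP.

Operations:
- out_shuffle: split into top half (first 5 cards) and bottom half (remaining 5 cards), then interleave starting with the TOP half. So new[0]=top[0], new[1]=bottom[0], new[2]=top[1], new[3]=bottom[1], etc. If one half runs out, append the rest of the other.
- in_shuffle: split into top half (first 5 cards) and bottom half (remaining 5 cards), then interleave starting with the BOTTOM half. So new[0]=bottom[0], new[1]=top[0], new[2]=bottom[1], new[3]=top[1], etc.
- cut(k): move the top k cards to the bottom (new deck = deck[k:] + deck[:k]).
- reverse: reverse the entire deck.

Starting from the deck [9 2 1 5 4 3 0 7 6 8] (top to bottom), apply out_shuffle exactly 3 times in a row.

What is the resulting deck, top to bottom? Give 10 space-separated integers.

Answer: 9 6 7 0 3 4 5 1 2 8

Derivation:
After op 1 (out_shuffle): [9 3 2 0 1 7 5 6 4 8]
After op 2 (out_shuffle): [9 7 3 5 2 6 0 4 1 8]
After op 3 (out_shuffle): [9 6 7 0 3 4 5 1 2 8]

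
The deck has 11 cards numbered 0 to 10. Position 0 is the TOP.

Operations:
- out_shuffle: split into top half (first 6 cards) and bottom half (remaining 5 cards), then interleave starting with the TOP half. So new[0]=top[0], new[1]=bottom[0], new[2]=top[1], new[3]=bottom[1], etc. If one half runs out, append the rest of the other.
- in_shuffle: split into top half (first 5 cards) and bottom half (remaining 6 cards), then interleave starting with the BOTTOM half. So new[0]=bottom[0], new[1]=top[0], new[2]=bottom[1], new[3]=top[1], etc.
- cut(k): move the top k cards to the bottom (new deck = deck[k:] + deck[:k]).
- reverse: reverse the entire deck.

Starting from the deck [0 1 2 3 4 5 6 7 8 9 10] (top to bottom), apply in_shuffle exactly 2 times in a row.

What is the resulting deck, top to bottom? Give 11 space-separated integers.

Answer: 2 5 8 0 3 6 9 1 4 7 10

Derivation:
After op 1 (in_shuffle): [5 0 6 1 7 2 8 3 9 4 10]
After op 2 (in_shuffle): [2 5 8 0 3 6 9 1 4 7 10]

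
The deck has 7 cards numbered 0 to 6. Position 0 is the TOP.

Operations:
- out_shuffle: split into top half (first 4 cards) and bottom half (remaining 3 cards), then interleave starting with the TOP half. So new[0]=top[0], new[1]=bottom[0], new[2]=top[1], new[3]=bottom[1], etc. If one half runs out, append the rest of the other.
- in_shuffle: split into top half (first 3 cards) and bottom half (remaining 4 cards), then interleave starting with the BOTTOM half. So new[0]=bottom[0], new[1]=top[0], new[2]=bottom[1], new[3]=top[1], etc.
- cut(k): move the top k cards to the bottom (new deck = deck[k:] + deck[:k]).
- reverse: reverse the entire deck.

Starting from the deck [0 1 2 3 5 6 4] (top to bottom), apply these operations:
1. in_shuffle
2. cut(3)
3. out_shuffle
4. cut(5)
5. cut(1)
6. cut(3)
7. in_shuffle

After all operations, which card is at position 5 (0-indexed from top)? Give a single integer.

Answer: 2

Derivation:
After op 1 (in_shuffle): [3 0 5 1 6 2 4]
After op 2 (cut(3)): [1 6 2 4 3 0 5]
After op 3 (out_shuffle): [1 3 6 0 2 5 4]
After op 4 (cut(5)): [5 4 1 3 6 0 2]
After op 5 (cut(1)): [4 1 3 6 0 2 5]
After op 6 (cut(3)): [6 0 2 5 4 1 3]
After op 7 (in_shuffle): [5 6 4 0 1 2 3]
Position 5: card 2.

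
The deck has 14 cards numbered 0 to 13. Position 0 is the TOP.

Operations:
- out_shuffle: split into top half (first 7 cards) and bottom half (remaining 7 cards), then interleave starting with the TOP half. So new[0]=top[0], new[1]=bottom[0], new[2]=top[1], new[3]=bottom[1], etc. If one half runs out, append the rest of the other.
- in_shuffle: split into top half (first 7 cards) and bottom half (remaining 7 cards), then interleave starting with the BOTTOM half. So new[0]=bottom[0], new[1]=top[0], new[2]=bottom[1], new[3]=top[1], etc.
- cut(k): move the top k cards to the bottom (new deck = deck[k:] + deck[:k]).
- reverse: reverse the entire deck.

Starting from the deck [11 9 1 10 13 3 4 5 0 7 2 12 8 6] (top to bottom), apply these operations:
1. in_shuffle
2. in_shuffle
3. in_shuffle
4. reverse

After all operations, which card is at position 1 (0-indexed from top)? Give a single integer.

Answer: 2

Derivation:
After op 1 (in_shuffle): [5 11 0 9 7 1 2 10 12 13 8 3 6 4]
After op 2 (in_shuffle): [10 5 12 11 13 0 8 9 3 7 6 1 4 2]
After op 3 (in_shuffle): [9 10 3 5 7 12 6 11 1 13 4 0 2 8]
After op 4 (reverse): [8 2 0 4 13 1 11 6 12 7 5 3 10 9]
Position 1: card 2.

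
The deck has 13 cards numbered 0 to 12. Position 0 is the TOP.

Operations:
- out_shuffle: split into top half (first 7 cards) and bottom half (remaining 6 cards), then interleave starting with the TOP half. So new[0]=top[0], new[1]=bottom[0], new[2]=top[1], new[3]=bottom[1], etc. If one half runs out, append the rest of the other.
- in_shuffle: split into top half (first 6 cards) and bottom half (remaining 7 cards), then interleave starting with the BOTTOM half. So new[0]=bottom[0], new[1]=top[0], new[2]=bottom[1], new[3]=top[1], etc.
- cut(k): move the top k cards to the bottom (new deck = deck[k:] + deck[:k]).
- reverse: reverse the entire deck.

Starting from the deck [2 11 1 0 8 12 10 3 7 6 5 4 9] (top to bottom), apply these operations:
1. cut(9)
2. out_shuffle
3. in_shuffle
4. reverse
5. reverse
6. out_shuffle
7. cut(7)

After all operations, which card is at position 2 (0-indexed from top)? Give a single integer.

After op 1 (cut(9)): [6 5 4 9 2 11 1 0 8 12 10 3 7]
After op 2 (out_shuffle): [6 0 5 8 4 12 9 10 2 3 11 7 1]
After op 3 (in_shuffle): [9 6 10 0 2 5 3 8 11 4 7 12 1]
After op 4 (reverse): [1 12 7 4 11 8 3 5 2 0 10 6 9]
After op 5 (reverse): [9 6 10 0 2 5 3 8 11 4 7 12 1]
After op 6 (out_shuffle): [9 8 6 11 10 4 0 7 2 12 5 1 3]
After op 7 (cut(7)): [7 2 12 5 1 3 9 8 6 11 10 4 0]
Position 2: card 12.

Answer: 12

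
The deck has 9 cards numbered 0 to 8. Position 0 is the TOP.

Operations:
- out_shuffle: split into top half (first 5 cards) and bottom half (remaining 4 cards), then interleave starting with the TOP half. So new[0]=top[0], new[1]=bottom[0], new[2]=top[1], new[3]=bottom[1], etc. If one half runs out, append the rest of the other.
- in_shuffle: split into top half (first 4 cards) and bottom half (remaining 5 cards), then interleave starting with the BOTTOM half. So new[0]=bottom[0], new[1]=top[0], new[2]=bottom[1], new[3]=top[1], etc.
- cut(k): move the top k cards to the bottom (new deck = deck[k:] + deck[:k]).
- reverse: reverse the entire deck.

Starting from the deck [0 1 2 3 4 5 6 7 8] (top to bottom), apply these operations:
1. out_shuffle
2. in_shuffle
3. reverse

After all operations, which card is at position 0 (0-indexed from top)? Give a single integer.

Answer: 4

Derivation:
After op 1 (out_shuffle): [0 5 1 6 2 7 3 8 4]
After op 2 (in_shuffle): [2 0 7 5 3 1 8 6 4]
After op 3 (reverse): [4 6 8 1 3 5 7 0 2]
Position 0: card 4.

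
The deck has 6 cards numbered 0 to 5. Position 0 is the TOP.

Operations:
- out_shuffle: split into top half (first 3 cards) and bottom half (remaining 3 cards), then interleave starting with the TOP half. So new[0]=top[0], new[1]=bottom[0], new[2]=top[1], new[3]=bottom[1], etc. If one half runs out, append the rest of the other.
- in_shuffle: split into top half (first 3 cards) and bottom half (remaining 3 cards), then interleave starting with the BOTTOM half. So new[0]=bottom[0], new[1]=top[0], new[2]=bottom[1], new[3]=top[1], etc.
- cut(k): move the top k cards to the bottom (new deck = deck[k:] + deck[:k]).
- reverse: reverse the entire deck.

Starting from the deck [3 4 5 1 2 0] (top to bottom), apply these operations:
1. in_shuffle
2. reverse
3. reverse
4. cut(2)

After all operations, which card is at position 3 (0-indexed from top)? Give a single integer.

After op 1 (in_shuffle): [1 3 2 4 0 5]
After op 2 (reverse): [5 0 4 2 3 1]
After op 3 (reverse): [1 3 2 4 0 5]
After op 4 (cut(2)): [2 4 0 5 1 3]
Position 3: card 5.

Answer: 5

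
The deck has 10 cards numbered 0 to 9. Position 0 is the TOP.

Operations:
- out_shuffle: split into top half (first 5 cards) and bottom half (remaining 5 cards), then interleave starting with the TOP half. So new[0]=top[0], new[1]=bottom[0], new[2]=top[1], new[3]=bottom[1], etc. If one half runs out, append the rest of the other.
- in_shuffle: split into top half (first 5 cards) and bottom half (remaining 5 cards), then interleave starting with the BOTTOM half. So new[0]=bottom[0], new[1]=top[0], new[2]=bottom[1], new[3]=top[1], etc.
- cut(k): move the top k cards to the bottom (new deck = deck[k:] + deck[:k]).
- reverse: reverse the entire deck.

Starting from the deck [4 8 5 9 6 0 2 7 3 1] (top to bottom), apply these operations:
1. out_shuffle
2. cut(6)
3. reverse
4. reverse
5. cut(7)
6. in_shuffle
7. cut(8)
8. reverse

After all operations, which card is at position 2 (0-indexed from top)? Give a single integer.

After op 1 (out_shuffle): [4 0 8 2 5 7 9 3 6 1]
After op 2 (cut(6)): [9 3 6 1 4 0 8 2 5 7]
After op 3 (reverse): [7 5 2 8 0 4 1 6 3 9]
After op 4 (reverse): [9 3 6 1 4 0 8 2 5 7]
After op 5 (cut(7)): [2 5 7 9 3 6 1 4 0 8]
After op 6 (in_shuffle): [6 2 1 5 4 7 0 9 8 3]
After op 7 (cut(8)): [8 3 6 2 1 5 4 7 0 9]
After op 8 (reverse): [9 0 7 4 5 1 2 6 3 8]
Position 2: card 7.

Answer: 7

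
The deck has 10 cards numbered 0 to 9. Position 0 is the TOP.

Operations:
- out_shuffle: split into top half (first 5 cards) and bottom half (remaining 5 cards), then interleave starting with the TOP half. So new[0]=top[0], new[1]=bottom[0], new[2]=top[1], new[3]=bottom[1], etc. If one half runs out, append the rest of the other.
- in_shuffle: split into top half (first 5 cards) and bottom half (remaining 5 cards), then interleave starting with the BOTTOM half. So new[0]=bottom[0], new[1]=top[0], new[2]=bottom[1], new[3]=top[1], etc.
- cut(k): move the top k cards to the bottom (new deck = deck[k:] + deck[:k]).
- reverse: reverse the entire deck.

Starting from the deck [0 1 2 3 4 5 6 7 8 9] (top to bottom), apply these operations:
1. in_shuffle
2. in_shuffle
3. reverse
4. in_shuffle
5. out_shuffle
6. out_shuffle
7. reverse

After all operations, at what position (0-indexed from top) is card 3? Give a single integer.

After op 1 (in_shuffle): [5 0 6 1 7 2 8 3 9 4]
After op 2 (in_shuffle): [2 5 8 0 3 6 9 1 4 7]
After op 3 (reverse): [7 4 1 9 6 3 0 8 5 2]
After op 4 (in_shuffle): [3 7 0 4 8 1 5 9 2 6]
After op 5 (out_shuffle): [3 1 7 5 0 9 4 2 8 6]
After op 6 (out_shuffle): [3 9 1 4 7 2 5 8 0 6]
After op 7 (reverse): [6 0 8 5 2 7 4 1 9 3]
Card 3 is at position 9.

Answer: 9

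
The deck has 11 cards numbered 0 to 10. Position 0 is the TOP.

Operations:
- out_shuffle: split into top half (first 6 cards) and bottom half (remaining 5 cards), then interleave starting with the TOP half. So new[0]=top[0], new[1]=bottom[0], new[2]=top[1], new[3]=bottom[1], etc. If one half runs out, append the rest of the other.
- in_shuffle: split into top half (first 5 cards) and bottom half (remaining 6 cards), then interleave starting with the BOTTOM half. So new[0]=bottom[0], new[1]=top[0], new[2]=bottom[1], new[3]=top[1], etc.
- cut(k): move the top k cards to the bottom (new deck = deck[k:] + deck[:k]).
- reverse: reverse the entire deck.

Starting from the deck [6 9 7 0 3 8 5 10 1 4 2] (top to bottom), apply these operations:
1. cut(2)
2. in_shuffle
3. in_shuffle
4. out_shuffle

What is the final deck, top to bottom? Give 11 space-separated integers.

Answer: 3 6 10 0 2 5 7 4 8 9 1

Derivation:
After op 1 (cut(2)): [7 0 3 8 5 10 1 4 2 6 9]
After op 2 (in_shuffle): [10 7 1 0 4 3 2 8 6 5 9]
After op 3 (in_shuffle): [3 10 2 7 8 1 6 0 5 4 9]
After op 4 (out_shuffle): [3 6 10 0 2 5 7 4 8 9 1]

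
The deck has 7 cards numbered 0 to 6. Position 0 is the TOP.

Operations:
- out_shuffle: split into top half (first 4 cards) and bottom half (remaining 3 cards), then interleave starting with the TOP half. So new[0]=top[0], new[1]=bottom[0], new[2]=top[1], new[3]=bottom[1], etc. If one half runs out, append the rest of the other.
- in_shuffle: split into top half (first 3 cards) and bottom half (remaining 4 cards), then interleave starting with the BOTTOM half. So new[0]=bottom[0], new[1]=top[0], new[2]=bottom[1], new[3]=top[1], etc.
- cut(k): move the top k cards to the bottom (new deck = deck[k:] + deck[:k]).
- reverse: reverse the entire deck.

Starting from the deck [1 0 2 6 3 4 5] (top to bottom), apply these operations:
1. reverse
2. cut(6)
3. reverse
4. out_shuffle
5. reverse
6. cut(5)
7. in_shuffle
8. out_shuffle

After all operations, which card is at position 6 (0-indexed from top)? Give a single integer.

After op 1 (reverse): [5 4 3 6 2 0 1]
After op 2 (cut(6)): [1 5 4 3 6 2 0]
After op 3 (reverse): [0 2 6 3 4 5 1]
After op 4 (out_shuffle): [0 4 2 5 6 1 3]
After op 5 (reverse): [3 1 6 5 2 4 0]
After op 6 (cut(5)): [4 0 3 1 6 5 2]
After op 7 (in_shuffle): [1 4 6 0 5 3 2]
After op 8 (out_shuffle): [1 5 4 3 6 2 0]
Position 6: card 0.

Answer: 0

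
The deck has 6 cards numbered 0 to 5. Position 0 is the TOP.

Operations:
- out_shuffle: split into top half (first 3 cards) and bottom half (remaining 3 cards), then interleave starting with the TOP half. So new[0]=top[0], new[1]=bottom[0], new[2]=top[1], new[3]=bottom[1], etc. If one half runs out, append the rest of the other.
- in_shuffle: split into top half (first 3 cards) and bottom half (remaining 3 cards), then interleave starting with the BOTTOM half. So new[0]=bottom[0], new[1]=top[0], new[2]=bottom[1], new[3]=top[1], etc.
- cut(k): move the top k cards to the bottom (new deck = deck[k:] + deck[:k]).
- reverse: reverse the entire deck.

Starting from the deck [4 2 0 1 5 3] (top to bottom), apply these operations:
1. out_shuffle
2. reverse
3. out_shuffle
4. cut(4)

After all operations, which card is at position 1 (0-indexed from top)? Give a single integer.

After op 1 (out_shuffle): [4 1 2 5 0 3]
After op 2 (reverse): [3 0 5 2 1 4]
After op 3 (out_shuffle): [3 2 0 1 5 4]
After op 4 (cut(4)): [5 4 3 2 0 1]
Position 1: card 4.

Answer: 4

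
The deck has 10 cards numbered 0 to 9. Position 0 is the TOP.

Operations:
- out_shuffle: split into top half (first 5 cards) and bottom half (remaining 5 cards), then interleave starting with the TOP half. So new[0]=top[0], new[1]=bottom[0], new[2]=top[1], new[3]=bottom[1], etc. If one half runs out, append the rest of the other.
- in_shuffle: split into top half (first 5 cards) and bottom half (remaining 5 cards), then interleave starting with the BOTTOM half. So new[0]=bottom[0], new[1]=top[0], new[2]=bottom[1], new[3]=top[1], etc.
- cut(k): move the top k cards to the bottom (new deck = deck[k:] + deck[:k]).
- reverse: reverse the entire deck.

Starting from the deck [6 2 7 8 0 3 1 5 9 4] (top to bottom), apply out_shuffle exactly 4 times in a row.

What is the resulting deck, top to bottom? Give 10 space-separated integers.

Answer: 6 0 9 8 5 7 1 2 3 4

Derivation:
After op 1 (out_shuffle): [6 3 2 1 7 5 8 9 0 4]
After op 2 (out_shuffle): [6 5 3 8 2 9 1 0 7 4]
After op 3 (out_shuffle): [6 9 5 1 3 0 8 7 2 4]
After op 4 (out_shuffle): [6 0 9 8 5 7 1 2 3 4]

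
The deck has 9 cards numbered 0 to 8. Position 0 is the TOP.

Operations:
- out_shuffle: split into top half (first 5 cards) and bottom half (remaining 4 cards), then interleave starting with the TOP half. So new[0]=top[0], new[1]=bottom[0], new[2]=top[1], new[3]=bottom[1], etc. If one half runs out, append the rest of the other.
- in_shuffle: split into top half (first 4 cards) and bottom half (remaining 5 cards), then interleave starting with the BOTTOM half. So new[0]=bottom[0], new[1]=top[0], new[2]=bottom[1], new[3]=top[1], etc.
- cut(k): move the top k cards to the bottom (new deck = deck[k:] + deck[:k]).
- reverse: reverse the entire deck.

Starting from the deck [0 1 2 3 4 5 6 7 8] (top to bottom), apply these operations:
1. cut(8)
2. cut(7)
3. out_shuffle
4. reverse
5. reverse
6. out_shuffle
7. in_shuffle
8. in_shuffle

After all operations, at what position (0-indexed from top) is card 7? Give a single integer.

Answer: 1

Derivation:
After op 1 (cut(8)): [8 0 1 2 3 4 5 6 7]
After op 2 (cut(7)): [6 7 8 0 1 2 3 4 5]
After op 3 (out_shuffle): [6 2 7 3 8 4 0 5 1]
After op 4 (reverse): [1 5 0 4 8 3 7 2 6]
After op 5 (reverse): [6 2 7 3 8 4 0 5 1]
After op 6 (out_shuffle): [6 4 2 0 7 5 3 1 8]
After op 7 (in_shuffle): [7 6 5 4 3 2 1 0 8]
After op 8 (in_shuffle): [3 7 2 6 1 5 0 4 8]
Card 7 is at position 1.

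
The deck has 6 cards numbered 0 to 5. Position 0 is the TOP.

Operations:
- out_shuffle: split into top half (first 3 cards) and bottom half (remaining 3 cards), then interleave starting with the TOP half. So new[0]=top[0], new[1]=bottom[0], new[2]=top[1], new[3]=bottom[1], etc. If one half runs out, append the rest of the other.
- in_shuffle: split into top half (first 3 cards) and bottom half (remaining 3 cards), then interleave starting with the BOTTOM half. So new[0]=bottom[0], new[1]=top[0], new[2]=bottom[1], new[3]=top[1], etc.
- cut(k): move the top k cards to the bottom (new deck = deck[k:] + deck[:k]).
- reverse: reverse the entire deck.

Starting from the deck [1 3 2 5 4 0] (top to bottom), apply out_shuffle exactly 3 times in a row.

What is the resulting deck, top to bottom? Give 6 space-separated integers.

Answer: 1 2 4 3 5 0

Derivation:
After op 1 (out_shuffle): [1 5 3 4 2 0]
After op 2 (out_shuffle): [1 4 5 2 3 0]
After op 3 (out_shuffle): [1 2 4 3 5 0]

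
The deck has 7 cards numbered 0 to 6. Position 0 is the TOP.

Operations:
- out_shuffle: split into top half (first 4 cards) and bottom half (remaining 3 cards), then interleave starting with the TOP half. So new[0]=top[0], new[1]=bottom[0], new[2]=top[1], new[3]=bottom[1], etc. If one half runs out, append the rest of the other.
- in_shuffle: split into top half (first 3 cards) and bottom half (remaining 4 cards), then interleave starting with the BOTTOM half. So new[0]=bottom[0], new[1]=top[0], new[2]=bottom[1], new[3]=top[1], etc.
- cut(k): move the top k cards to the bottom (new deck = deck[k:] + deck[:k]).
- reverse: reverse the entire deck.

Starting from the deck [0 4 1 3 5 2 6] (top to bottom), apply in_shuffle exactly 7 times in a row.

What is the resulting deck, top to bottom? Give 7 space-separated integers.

Answer: 3 0 5 4 2 1 6

Derivation:
After op 1 (in_shuffle): [3 0 5 4 2 1 6]
After op 2 (in_shuffle): [4 3 2 0 1 5 6]
After op 3 (in_shuffle): [0 4 1 3 5 2 6]
After op 4 (in_shuffle): [3 0 5 4 2 1 6]
After op 5 (in_shuffle): [4 3 2 0 1 5 6]
After op 6 (in_shuffle): [0 4 1 3 5 2 6]
After op 7 (in_shuffle): [3 0 5 4 2 1 6]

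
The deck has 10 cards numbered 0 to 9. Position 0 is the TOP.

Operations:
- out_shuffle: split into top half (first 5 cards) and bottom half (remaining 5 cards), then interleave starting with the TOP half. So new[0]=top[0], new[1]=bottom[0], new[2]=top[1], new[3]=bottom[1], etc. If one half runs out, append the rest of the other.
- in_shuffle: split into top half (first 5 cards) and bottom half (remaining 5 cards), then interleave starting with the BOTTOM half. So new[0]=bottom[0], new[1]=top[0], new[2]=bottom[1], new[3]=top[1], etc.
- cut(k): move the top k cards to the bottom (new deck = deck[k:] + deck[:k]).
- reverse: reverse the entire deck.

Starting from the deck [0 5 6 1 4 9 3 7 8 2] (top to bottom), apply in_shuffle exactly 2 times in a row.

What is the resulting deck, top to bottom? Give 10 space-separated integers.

After op 1 (in_shuffle): [9 0 3 5 7 6 8 1 2 4]
After op 2 (in_shuffle): [6 9 8 0 1 3 2 5 4 7]

Answer: 6 9 8 0 1 3 2 5 4 7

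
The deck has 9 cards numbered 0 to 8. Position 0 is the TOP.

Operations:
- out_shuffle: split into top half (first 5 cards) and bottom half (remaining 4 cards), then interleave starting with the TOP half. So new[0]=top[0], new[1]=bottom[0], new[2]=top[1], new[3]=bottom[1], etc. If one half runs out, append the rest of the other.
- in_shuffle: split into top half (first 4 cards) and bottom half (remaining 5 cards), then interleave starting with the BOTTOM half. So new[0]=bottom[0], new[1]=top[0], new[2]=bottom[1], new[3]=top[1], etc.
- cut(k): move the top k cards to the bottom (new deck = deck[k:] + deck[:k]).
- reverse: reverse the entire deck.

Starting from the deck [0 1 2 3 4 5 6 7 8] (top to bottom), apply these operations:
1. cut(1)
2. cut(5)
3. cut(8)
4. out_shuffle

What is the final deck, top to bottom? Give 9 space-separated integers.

Answer: 5 1 6 2 7 3 8 4 0

Derivation:
After op 1 (cut(1)): [1 2 3 4 5 6 7 8 0]
After op 2 (cut(5)): [6 7 8 0 1 2 3 4 5]
After op 3 (cut(8)): [5 6 7 8 0 1 2 3 4]
After op 4 (out_shuffle): [5 1 6 2 7 3 8 4 0]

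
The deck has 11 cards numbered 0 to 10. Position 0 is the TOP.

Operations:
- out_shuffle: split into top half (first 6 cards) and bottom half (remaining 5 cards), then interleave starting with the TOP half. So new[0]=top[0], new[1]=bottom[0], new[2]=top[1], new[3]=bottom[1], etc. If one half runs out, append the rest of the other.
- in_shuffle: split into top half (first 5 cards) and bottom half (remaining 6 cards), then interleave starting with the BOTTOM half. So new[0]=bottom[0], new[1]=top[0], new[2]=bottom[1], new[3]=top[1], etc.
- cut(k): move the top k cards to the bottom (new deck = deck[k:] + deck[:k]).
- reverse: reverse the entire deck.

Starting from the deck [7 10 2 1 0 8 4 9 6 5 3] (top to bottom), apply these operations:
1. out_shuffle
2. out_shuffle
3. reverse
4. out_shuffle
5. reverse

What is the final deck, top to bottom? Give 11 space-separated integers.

Answer: 0 7 9 1 3 4 2 5 8 10 6

Derivation:
After op 1 (out_shuffle): [7 4 10 9 2 6 1 5 0 3 8]
After op 2 (out_shuffle): [7 1 4 5 10 0 9 3 2 8 6]
After op 3 (reverse): [6 8 2 3 9 0 10 5 4 1 7]
After op 4 (out_shuffle): [6 10 8 5 2 4 3 1 9 7 0]
After op 5 (reverse): [0 7 9 1 3 4 2 5 8 10 6]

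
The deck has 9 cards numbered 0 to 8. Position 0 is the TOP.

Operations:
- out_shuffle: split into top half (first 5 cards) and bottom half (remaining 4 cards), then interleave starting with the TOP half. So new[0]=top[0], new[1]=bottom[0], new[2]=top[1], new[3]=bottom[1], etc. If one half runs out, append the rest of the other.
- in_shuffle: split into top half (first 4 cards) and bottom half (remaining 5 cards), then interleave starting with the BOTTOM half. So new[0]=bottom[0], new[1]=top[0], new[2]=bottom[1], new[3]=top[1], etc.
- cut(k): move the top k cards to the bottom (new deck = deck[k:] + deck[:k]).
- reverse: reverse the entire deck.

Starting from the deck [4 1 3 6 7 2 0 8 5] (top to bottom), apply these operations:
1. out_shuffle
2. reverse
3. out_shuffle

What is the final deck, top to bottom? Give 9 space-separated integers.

After op 1 (out_shuffle): [4 2 1 0 3 8 6 5 7]
After op 2 (reverse): [7 5 6 8 3 0 1 2 4]
After op 3 (out_shuffle): [7 0 5 1 6 2 8 4 3]

Answer: 7 0 5 1 6 2 8 4 3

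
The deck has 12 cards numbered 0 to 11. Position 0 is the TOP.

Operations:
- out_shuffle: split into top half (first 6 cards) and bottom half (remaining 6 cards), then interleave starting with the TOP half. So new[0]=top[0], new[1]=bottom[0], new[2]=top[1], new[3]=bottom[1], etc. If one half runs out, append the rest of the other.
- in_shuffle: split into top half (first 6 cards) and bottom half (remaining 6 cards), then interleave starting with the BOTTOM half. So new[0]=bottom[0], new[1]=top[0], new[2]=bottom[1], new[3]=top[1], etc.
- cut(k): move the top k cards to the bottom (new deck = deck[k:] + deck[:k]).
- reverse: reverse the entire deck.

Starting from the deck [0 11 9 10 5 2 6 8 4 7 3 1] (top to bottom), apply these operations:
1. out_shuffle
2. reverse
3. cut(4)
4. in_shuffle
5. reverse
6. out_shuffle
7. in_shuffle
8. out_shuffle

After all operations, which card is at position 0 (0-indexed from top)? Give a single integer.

Answer: 3

Derivation:
After op 1 (out_shuffle): [0 6 11 8 9 4 10 7 5 3 2 1]
After op 2 (reverse): [1 2 3 5 7 10 4 9 8 11 6 0]
After op 3 (cut(4)): [7 10 4 9 8 11 6 0 1 2 3 5]
After op 4 (in_shuffle): [6 7 0 10 1 4 2 9 3 8 5 11]
After op 5 (reverse): [11 5 8 3 9 2 4 1 10 0 7 6]
After op 6 (out_shuffle): [11 4 5 1 8 10 3 0 9 7 2 6]
After op 7 (in_shuffle): [3 11 0 4 9 5 7 1 2 8 6 10]
After op 8 (out_shuffle): [3 7 11 1 0 2 4 8 9 6 5 10]
Position 0: card 3.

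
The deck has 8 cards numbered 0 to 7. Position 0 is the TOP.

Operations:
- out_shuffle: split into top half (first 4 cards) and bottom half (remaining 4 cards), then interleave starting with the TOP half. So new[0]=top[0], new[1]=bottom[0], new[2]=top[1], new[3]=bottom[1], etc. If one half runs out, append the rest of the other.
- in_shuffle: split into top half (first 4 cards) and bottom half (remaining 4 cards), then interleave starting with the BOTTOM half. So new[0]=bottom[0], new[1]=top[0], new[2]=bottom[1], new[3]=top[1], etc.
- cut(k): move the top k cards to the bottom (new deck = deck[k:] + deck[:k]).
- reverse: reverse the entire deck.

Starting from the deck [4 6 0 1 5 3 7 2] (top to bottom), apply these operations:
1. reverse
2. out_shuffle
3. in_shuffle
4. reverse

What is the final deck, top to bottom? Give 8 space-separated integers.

Answer: 0 4 7 5 1 6 2 3

Derivation:
After op 1 (reverse): [2 7 3 5 1 0 6 4]
After op 2 (out_shuffle): [2 1 7 0 3 6 5 4]
After op 3 (in_shuffle): [3 2 6 1 5 7 4 0]
After op 4 (reverse): [0 4 7 5 1 6 2 3]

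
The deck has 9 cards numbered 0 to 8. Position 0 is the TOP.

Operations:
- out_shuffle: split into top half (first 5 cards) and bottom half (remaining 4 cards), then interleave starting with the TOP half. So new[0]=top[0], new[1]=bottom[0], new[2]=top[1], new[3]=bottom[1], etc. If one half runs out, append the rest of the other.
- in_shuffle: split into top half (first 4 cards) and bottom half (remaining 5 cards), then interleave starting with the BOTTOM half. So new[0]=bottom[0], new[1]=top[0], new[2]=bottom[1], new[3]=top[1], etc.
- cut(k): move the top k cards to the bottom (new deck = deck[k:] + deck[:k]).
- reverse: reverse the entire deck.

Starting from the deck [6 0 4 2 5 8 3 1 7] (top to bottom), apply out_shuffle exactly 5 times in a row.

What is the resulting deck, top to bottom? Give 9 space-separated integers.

After op 1 (out_shuffle): [6 8 0 3 4 1 2 7 5]
After op 2 (out_shuffle): [6 1 8 2 0 7 3 5 4]
After op 3 (out_shuffle): [6 7 1 3 8 5 2 4 0]
After op 4 (out_shuffle): [6 5 7 2 1 4 3 0 8]
After op 5 (out_shuffle): [6 4 5 3 7 0 2 8 1]

Answer: 6 4 5 3 7 0 2 8 1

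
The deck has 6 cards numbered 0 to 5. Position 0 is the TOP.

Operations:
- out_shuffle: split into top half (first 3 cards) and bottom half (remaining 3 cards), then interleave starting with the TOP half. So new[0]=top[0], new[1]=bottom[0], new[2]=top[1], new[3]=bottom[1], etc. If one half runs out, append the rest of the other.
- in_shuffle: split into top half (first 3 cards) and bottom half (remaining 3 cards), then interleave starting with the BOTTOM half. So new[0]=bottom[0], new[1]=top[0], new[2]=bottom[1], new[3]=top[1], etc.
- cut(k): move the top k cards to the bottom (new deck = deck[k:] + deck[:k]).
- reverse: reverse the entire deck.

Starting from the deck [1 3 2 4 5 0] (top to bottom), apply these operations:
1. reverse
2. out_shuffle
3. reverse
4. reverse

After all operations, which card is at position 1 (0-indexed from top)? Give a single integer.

Answer: 2

Derivation:
After op 1 (reverse): [0 5 4 2 3 1]
After op 2 (out_shuffle): [0 2 5 3 4 1]
After op 3 (reverse): [1 4 3 5 2 0]
After op 4 (reverse): [0 2 5 3 4 1]
Position 1: card 2.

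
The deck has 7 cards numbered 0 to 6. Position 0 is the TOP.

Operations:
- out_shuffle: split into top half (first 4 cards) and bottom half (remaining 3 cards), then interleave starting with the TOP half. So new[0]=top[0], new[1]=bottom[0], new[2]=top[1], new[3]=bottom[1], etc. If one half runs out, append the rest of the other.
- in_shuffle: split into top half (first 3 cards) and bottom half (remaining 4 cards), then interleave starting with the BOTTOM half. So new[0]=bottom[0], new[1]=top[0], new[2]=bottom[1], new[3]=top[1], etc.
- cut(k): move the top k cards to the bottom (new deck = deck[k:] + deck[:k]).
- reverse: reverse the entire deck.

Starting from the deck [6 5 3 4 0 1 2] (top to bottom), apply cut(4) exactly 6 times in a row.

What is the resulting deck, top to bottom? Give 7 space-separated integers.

Answer: 4 0 1 2 6 5 3

Derivation:
After op 1 (cut(4)): [0 1 2 6 5 3 4]
After op 2 (cut(4)): [5 3 4 0 1 2 6]
After op 3 (cut(4)): [1 2 6 5 3 4 0]
After op 4 (cut(4)): [3 4 0 1 2 6 5]
After op 5 (cut(4)): [2 6 5 3 4 0 1]
After op 6 (cut(4)): [4 0 1 2 6 5 3]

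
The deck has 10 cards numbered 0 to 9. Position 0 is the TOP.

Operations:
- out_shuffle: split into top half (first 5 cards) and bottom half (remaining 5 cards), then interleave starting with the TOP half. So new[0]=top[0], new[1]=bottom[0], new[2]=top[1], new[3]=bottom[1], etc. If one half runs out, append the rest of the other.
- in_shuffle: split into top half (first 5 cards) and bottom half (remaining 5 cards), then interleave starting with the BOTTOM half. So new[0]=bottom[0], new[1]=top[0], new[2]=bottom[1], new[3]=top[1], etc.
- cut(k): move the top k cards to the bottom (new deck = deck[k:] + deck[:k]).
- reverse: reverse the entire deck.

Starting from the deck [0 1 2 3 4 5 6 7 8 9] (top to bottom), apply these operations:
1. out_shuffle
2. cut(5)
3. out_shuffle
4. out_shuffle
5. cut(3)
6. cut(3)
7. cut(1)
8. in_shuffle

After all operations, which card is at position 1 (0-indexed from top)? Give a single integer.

Answer: 9

Derivation:
After op 1 (out_shuffle): [0 5 1 6 2 7 3 8 4 9]
After op 2 (cut(5)): [7 3 8 4 9 0 5 1 6 2]
After op 3 (out_shuffle): [7 0 3 5 8 1 4 6 9 2]
After op 4 (out_shuffle): [7 1 0 4 3 6 5 9 8 2]
After op 5 (cut(3)): [4 3 6 5 9 8 2 7 1 0]
After op 6 (cut(3)): [5 9 8 2 7 1 0 4 3 6]
After op 7 (cut(1)): [9 8 2 7 1 0 4 3 6 5]
After op 8 (in_shuffle): [0 9 4 8 3 2 6 7 5 1]
Position 1: card 9.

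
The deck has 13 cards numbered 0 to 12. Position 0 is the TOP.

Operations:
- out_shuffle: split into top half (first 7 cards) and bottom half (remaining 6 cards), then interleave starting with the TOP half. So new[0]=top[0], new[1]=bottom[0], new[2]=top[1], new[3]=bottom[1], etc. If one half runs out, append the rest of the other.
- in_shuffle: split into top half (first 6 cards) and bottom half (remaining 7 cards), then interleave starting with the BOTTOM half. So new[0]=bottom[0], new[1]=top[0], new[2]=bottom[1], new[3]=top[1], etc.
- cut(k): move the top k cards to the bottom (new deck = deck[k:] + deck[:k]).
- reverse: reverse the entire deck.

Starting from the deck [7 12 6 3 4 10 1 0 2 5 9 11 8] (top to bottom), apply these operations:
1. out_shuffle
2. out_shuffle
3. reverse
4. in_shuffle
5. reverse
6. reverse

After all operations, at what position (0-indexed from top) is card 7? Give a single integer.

After op 1 (out_shuffle): [7 0 12 2 6 5 3 9 4 11 10 8 1]
After op 2 (out_shuffle): [7 9 0 4 12 11 2 10 6 8 5 1 3]
After op 3 (reverse): [3 1 5 8 6 10 2 11 12 4 0 9 7]
After op 4 (in_shuffle): [2 3 11 1 12 5 4 8 0 6 9 10 7]
After op 5 (reverse): [7 10 9 6 0 8 4 5 12 1 11 3 2]
After op 6 (reverse): [2 3 11 1 12 5 4 8 0 6 9 10 7]
Card 7 is at position 12.

Answer: 12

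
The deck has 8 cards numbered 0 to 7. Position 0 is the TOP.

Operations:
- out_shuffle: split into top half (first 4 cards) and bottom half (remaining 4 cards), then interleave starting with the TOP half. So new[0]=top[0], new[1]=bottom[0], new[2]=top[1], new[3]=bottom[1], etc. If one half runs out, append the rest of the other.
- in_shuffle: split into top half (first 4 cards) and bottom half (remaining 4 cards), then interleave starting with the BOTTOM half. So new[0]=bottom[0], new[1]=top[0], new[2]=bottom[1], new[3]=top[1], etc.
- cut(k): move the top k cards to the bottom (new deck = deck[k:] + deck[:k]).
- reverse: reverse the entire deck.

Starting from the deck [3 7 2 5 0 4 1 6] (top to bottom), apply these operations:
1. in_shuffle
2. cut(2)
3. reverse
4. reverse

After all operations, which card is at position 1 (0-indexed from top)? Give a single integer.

After op 1 (in_shuffle): [0 3 4 7 1 2 6 5]
After op 2 (cut(2)): [4 7 1 2 6 5 0 3]
After op 3 (reverse): [3 0 5 6 2 1 7 4]
After op 4 (reverse): [4 7 1 2 6 5 0 3]
Position 1: card 7.

Answer: 7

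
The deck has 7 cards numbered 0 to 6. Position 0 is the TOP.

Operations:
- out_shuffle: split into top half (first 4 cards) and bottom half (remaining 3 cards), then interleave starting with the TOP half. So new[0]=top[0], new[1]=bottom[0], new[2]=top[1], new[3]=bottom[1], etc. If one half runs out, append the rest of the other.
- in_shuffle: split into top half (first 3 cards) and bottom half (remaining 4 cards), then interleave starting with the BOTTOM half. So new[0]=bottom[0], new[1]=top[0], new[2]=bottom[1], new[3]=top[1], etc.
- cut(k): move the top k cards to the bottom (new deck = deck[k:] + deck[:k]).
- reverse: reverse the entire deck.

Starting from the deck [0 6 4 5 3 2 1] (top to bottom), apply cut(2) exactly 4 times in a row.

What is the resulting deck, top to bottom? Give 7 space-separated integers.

Answer: 6 4 5 3 2 1 0

Derivation:
After op 1 (cut(2)): [4 5 3 2 1 0 6]
After op 2 (cut(2)): [3 2 1 0 6 4 5]
After op 3 (cut(2)): [1 0 6 4 5 3 2]
After op 4 (cut(2)): [6 4 5 3 2 1 0]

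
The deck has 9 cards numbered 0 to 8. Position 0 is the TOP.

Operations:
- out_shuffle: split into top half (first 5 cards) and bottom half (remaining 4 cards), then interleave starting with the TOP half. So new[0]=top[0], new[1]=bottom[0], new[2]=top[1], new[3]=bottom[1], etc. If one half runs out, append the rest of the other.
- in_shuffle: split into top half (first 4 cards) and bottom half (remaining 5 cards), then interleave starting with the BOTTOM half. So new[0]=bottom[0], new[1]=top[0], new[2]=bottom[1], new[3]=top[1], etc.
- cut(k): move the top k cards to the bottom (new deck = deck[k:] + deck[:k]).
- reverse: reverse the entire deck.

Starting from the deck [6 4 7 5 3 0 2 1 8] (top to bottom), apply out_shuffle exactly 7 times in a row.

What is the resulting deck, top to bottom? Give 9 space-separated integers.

After op 1 (out_shuffle): [6 0 4 2 7 1 5 8 3]
After op 2 (out_shuffle): [6 1 0 5 4 8 2 3 7]
After op 3 (out_shuffle): [6 8 1 2 0 3 5 7 4]
After op 4 (out_shuffle): [6 3 8 5 1 7 2 4 0]
After op 5 (out_shuffle): [6 7 3 2 8 4 5 0 1]
After op 6 (out_shuffle): [6 4 7 5 3 0 2 1 8]
After op 7 (out_shuffle): [6 0 4 2 7 1 5 8 3]

Answer: 6 0 4 2 7 1 5 8 3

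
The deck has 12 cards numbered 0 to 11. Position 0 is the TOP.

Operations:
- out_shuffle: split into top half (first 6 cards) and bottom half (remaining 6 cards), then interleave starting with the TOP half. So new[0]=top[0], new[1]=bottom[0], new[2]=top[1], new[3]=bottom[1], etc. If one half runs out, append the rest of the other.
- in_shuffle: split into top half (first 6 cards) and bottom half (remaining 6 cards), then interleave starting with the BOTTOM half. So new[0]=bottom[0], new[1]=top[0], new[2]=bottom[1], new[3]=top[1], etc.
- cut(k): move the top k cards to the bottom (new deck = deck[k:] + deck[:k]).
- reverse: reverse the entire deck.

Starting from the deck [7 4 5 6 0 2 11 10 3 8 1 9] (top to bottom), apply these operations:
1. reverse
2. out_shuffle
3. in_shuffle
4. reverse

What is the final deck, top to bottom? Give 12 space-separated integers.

After op 1 (reverse): [9 1 8 3 10 11 2 0 6 5 4 7]
After op 2 (out_shuffle): [9 2 1 0 8 6 3 5 10 4 11 7]
After op 3 (in_shuffle): [3 9 5 2 10 1 4 0 11 8 7 6]
After op 4 (reverse): [6 7 8 11 0 4 1 10 2 5 9 3]

Answer: 6 7 8 11 0 4 1 10 2 5 9 3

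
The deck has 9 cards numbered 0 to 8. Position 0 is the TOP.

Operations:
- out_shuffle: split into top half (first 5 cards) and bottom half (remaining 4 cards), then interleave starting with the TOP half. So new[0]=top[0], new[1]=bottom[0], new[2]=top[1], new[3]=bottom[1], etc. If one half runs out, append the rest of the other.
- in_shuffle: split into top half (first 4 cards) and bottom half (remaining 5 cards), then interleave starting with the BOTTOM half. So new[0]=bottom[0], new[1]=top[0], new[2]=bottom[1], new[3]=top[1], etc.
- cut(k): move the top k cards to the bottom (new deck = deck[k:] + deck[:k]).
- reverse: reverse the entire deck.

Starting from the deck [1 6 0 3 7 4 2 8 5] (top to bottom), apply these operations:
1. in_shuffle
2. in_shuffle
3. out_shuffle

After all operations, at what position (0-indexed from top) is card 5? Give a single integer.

Answer: 7

Derivation:
After op 1 (in_shuffle): [7 1 4 6 2 0 8 3 5]
After op 2 (in_shuffle): [2 7 0 1 8 4 3 6 5]
After op 3 (out_shuffle): [2 4 7 3 0 6 1 5 8]
Card 5 is at position 7.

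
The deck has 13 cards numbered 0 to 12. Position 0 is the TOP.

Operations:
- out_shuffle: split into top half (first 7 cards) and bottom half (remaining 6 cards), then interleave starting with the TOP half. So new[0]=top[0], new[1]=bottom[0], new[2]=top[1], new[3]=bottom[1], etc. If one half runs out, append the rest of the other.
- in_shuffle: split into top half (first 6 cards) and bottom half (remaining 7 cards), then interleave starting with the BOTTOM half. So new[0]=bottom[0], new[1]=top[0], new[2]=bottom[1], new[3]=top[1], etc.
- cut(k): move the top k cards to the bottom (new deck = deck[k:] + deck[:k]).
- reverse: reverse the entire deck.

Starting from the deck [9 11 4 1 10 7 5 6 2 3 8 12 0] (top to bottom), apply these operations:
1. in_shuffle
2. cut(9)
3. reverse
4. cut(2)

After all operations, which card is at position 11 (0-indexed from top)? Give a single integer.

After op 1 (in_shuffle): [5 9 6 11 2 4 3 1 8 10 12 7 0]
After op 2 (cut(9)): [10 12 7 0 5 9 6 11 2 4 3 1 8]
After op 3 (reverse): [8 1 3 4 2 11 6 9 5 0 7 12 10]
After op 4 (cut(2)): [3 4 2 11 6 9 5 0 7 12 10 8 1]
Position 11: card 8.

Answer: 8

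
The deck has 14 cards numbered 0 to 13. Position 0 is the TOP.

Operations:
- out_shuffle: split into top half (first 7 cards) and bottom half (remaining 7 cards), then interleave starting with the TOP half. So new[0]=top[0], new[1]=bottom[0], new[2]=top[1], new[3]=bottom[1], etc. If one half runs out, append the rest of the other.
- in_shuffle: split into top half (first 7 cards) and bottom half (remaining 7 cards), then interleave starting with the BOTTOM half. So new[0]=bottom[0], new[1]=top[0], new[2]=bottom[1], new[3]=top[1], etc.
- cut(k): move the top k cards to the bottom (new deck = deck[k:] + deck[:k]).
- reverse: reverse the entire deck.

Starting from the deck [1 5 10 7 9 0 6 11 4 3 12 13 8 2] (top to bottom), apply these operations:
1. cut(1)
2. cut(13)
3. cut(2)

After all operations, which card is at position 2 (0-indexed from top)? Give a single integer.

Answer: 9

Derivation:
After op 1 (cut(1)): [5 10 7 9 0 6 11 4 3 12 13 8 2 1]
After op 2 (cut(13)): [1 5 10 7 9 0 6 11 4 3 12 13 8 2]
After op 3 (cut(2)): [10 7 9 0 6 11 4 3 12 13 8 2 1 5]
Position 2: card 9.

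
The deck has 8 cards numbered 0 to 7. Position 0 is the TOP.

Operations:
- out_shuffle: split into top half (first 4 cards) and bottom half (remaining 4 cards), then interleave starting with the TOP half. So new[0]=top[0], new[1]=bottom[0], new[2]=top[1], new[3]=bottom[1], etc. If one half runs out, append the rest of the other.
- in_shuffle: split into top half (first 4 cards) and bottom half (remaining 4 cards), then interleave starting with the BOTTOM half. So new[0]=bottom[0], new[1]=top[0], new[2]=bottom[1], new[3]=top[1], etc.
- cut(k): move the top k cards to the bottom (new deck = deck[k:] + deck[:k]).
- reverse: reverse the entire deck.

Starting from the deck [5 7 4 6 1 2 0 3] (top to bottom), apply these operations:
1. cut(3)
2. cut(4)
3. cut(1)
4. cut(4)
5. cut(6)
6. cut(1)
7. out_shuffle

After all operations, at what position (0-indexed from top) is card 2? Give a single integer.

Answer: 4

Derivation:
After op 1 (cut(3)): [6 1 2 0 3 5 7 4]
After op 2 (cut(4)): [3 5 7 4 6 1 2 0]
After op 3 (cut(1)): [5 7 4 6 1 2 0 3]
After op 4 (cut(4)): [1 2 0 3 5 7 4 6]
After op 5 (cut(6)): [4 6 1 2 0 3 5 7]
After op 6 (cut(1)): [6 1 2 0 3 5 7 4]
After op 7 (out_shuffle): [6 3 1 5 2 7 0 4]
Card 2 is at position 4.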